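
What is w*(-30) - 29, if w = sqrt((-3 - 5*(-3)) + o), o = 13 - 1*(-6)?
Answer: -29 - 30*sqrt(31) ≈ -196.03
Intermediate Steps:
o = 19 (o = 13 + 6 = 19)
w = sqrt(31) (w = sqrt((-3 - 5*(-3)) + 19) = sqrt((-3 + 15) + 19) = sqrt(12 + 19) = sqrt(31) ≈ 5.5678)
w*(-30) - 29 = sqrt(31)*(-30) - 29 = -30*sqrt(31) - 29 = -29 - 30*sqrt(31)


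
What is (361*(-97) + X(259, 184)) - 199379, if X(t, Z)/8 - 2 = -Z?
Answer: -235852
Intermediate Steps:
X(t, Z) = 16 - 8*Z (X(t, Z) = 16 + 8*(-Z) = 16 - 8*Z)
(361*(-97) + X(259, 184)) - 199379 = (361*(-97) + (16 - 8*184)) - 199379 = (-35017 + (16 - 1472)) - 199379 = (-35017 - 1456) - 199379 = -36473 - 199379 = -235852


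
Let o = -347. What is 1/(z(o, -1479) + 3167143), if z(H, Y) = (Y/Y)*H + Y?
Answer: 1/3165317 ≈ 3.1592e-7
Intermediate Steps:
z(H, Y) = H + Y (z(H, Y) = 1*H + Y = H + Y)
1/(z(o, -1479) + 3167143) = 1/((-347 - 1479) + 3167143) = 1/(-1826 + 3167143) = 1/3165317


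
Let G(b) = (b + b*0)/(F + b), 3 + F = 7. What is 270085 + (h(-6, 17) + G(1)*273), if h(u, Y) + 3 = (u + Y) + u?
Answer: 1350708/5 ≈ 2.7014e+5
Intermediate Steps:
F = 4 (F = -3 + 7 = 4)
h(u, Y) = -3 + Y + 2*u (h(u, Y) = -3 + ((u + Y) + u) = -3 + ((Y + u) + u) = -3 + (Y + 2*u) = -3 + Y + 2*u)
G(b) = b/(4 + b) (G(b) = (b + b*0)/(4 + b) = (b + 0)/(4 + b) = b/(4 + b))
270085 + (h(-6, 17) + G(1)*273) = 270085 + ((-3 + 17 + 2*(-6)) + (1/(4 + 1))*273) = 270085 + ((-3 + 17 - 12) + (1/5)*273) = 270085 + (2 + (1*(⅕))*273) = 270085 + (2 + (⅕)*273) = 270085 + (2 + 273/5) = 270085 + 283/5 = 1350708/5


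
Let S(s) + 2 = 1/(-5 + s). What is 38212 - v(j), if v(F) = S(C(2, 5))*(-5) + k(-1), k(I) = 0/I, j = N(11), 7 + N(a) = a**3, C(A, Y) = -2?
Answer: 267409/7 ≈ 38201.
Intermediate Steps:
N(a) = -7 + a**3
j = 1324 (j = -7 + 11**3 = -7 + 1331 = 1324)
S(s) = -2 + 1/(-5 + s)
k(I) = 0
v(F) = 75/7 (v(F) = ((11 - 2*(-2))/(-5 - 2))*(-5) + 0 = ((11 + 4)/(-7))*(-5) + 0 = -1/7*15*(-5) + 0 = -15/7*(-5) + 0 = 75/7 + 0 = 75/7)
38212 - v(j) = 38212 - 1*75/7 = 38212 - 75/7 = 267409/7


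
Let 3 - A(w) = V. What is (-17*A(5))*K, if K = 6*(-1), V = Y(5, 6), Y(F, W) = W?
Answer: -306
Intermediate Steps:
V = 6
A(w) = -3 (A(w) = 3 - 1*6 = 3 - 6 = -3)
K = -6
(-17*A(5))*K = -17*(-3)*(-6) = 51*(-6) = -306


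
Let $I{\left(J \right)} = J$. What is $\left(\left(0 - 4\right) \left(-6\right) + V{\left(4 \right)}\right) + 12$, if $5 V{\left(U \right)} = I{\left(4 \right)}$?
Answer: $\frac{184}{5} \approx 36.8$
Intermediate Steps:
$V{\left(U \right)} = \frac{4}{5}$ ($V{\left(U \right)} = \frac{1}{5} \cdot 4 = \frac{4}{5}$)
$\left(\left(0 - 4\right) \left(-6\right) + V{\left(4 \right)}\right) + 12 = \left(\left(0 - 4\right) \left(-6\right) + \frac{4}{5}\right) + 12 = \left(\left(-4\right) \left(-6\right) + \frac{4}{5}\right) + 12 = \left(24 + \frac{4}{5}\right) + 12 = \frac{124}{5} + 12 = \frac{184}{5}$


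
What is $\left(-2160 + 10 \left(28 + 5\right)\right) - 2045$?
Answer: $-3875$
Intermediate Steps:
$\left(-2160 + 10 \left(28 + 5\right)\right) - 2045 = \left(-2160 + 10 \cdot 33\right) - 2045 = \left(-2160 + 330\right) - 2045 = -1830 - 2045 = -3875$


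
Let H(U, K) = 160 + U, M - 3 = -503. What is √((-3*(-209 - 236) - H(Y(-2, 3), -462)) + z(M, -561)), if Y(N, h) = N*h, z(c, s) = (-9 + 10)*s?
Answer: 2*√155 ≈ 24.900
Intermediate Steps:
M = -500 (M = 3 - 503 = -500)
z(c, s) = s (z(c, s) = 1*s = s)
√((-3*(-209 - 236) - H(Y(-2, 3), -462)) + z(M, -561)) = √((-3*(-209 - 236) - (160 - 2*3)) - 561) = √((-3*(-445) - (160 - 6)) - 561) = √((1335 - 1*154) - 561) = √((1335 - 154) - 561) = √(1181 - 561) = √620 = 2*√155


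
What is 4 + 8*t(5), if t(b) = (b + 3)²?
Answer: 516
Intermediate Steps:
t(b) = (3 + b)²
4 + 8*t(5) = 4 + 8*(3 + 5)² = 4 + 8*8² = 4 + 8*64 = 4 + 512 = 516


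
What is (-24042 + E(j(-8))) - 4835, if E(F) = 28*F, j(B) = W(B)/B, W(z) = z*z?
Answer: -29101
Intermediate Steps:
W(z) = z²
j(B) = B (j(B) = B²/B = B)
(-24042 + E(j(-8))) - 4835 = (-24042 + 28*(-8)) - 4835 = (-24042 - 224) - 4835 = -24266 - 4835 = -29101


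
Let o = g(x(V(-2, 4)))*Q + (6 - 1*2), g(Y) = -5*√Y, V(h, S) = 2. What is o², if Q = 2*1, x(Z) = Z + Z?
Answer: 256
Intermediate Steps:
x(Z) = 2*Z
Q = 2
o = -16 (o = -5*√(2*2)*2 + (6 - 1*2) = -5*√4*2 + (6 - 2) = -5*2*2 + 4 = -10*2 + 4 = -20 + 4 = -16)
o² = (-16)² = 256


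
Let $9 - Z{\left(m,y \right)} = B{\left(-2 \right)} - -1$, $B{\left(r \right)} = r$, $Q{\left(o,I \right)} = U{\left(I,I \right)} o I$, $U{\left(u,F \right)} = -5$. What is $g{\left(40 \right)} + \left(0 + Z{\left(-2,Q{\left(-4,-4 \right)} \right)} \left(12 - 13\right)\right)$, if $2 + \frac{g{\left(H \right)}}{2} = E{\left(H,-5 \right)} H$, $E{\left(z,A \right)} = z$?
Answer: $3186$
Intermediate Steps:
$Q{\left(o,I \right)} = - 5 I o$ ($Q{\left(o,I \right)} = - 5 o I = - 5 I o$)
$Z{\left(m,y \right)} = 10$ ($Z{\left(m,y \right)} = 9 - \left(-2 - -1\right) = 9 - \left(-2 + 1\right) = 9 - -1 = 9 + 1 = 10$)
$g{\left(H \right)} = -4 + 2 H^{2}$ ($g{\left(H \right)} = -4 + 2 H H = -4 + 2 H^{2}$)
$g{\left(40 \right)} + \left(0 + Z{\left(-2,Q{\left(-4,-4 \right)} \right)} \left(12 - 13\right)\right) = \left(-4 + 2 \cdot 40^{2}\right) + \left(0 + 10 \left(12 - 13\right)\right) = \left(-4 + 2 \cdot 1600\right) + \left(0 + 10 \left(-1\right)\right) = \left(-4 + 3200\right) + \left(0 - 10\right) = 3196 - 10 = 3186$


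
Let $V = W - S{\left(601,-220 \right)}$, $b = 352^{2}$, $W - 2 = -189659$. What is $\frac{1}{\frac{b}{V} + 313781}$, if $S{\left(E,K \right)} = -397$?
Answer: $\frac{47315}{14846517039} \approx 3.1869 \cdot 10^{-6}$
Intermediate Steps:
$W = -189657$ ($W = 2 - 189659 = -189657$)
$b = 123904$
$V = -189260$ ($V = -189657 - -397 = -189657 + 397 = -189260$)
$\frac{1}{\frac{b}{V} + 313781} = \frac{1}{\frac{123904}{-189260} + 313781} = \frac{1}{123904 \left(- \frac{1}{189260}\right) + 313781} = \frac{1}{- \frac{30976}{47315} + 313781} = \frac{1}{\frac{14846517039}{47315}} = \frac{47315}{14846517039}$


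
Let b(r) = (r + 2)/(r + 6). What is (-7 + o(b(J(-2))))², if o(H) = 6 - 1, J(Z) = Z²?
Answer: 4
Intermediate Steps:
b(r) = (2 + r)/(6 + r)
o(H) = 5
(-7 + o(b(J(-2))))² = (-7 + 5)² = (-2)² = 4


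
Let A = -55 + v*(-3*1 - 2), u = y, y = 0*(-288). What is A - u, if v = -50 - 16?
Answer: 275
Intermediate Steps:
y = 0
v = -66
u = 0
A = 275 (A = -55 - 66*(-3*1 - 2) = -55 - 66*(-3 - 2) = -55 - 66*(-5) = -55 + 330 = 275)
A - u = 275 - 1*0 = 275 + 0 = 275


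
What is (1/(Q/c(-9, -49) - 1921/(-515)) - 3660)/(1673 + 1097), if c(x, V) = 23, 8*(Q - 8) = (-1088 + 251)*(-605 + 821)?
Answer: -8484015593/6420960828 ≈ -1.3213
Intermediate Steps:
Q = -22591 (Q = 8 + ((-1088 + 251)*(-605 + 821))/8 = 8 + (-837*216)/8 = 8 + (⅛)*(-180792) = 8 - 22599 = -22591)
(1/(Q/c(-9, -49) - 1921/(-515)) - 3660)/(1673 + 1097) = (1/(-22591/23 - 1921/(-515)) - 3660)/(1673 + 1097) = (1/(-22591*1/23 - 1921*(-1/515)) - 3660)/2770 = (1/(-22591/23 + 1921/515) - 3660)*(1/2770) = (1/(-11590182/11845) - 3660)*(1/2770) = (-11845/11590182 - 3660)*(1/2770) = -42420077965/11590182*1/2770 = -8484015593/6420960828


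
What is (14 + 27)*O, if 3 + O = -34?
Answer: -1517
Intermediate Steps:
O = -37 (O = -3 - 34 = -37)
(14 + 27)*O = (14 + 27)*(-37) = 41*(-37) = -1517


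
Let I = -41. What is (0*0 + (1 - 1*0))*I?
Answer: -41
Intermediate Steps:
(0*0 + (1 - 1*0))*I = (0*0 + (1 - 1*0))*(-41) = (0 + (1 + 0))*(-41) = (0 + 1)*(-41) = 1*(-41) = -41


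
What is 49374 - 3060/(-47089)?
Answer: 2324975346/47089 ≈ 49374.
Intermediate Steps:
49374 - 3060/(-47089) = 49374 - 3060*(-1/47089) = 49374 + 3060/47089 = 2324975346/47089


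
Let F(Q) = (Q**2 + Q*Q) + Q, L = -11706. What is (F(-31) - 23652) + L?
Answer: -33467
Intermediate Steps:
F(Q) = Q + 2*Q**2 (F(Q) = (Q**2 + Q**2) + Q = 2*Q**2 + Q = Q + 2*Q**2)
(F(-31) - 23652) + L = (-31*(1 + 2*(-31)) - 23652) - 11706 = (-31*(1 - 62) - 23652) - 11706 = (-31*(-61) - 23652) - 11706 = (1891 - 23652) - 11706 = -21761 - 11706 = -33467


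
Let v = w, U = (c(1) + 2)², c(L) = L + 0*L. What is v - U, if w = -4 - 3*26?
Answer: -91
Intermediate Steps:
c(L) = L (c(L) = L + 0 = L)
U = 9 (U = (1 + 2)² = 3² = 9)
w = -82 (w = -4 - 78 = -82)
v = -82
v - U = -82 - 1*9 = -82 - 9 = -91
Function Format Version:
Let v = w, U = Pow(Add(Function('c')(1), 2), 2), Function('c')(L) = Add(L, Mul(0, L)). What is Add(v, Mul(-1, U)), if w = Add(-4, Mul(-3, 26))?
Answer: -91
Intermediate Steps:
Function('c')(L) = L (Function('c')(L) = Add(L, 0) = L)
U = 9 (U = Pow(Add(1, 2), 2) = Pow(3, 2) = 9)
w = -82 (w = Add(-4, -78) = -82)
v = -82
Add(v, Mul(-1, U)) = Add(-82, Mul(-1, 9)) = Add(-82, -9) = -91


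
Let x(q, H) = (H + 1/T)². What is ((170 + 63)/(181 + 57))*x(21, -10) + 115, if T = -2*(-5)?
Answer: 5020633/23800 ≈ 210.95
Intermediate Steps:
T = 10
x(q, H) = (⅒ + H)² (x(q, H) = (H + 1/10)² = (H + ⅒)² = (⅒ + H)²)
((170 + 63)/(181 + 57))*x(21, -10) + 115 = ((170 + 63)/(181 + 57))*((1 + 10*(-10))²/100) + 115 = (233/238)*((1 - 100)²/100) + 115 = (233*(1/238))*((1/100)*(-99)²) + 115 = 233*((1/100)*9801)/238 + 115 = (233/238)*(9801/100) + 115 = 2283633/23800 + 115 = 5020633/23800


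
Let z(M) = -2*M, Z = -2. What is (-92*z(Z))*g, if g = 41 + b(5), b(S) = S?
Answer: -16928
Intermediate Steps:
g = 46 (g = 41 + 5 = 46)
(-92*z(Z))*g = -(-184)*(-2)*46 = -92*4*46 = -368*46 = -16928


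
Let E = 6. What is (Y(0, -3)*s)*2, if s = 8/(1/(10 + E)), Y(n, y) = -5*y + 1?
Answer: 4096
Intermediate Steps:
Y(n, y) = 1 - 5*y
s = 128 (s = 8/(1/(10 + 6)) = 8/(1/16) = 8*16 = 128)
(Y(0, -3)*s)*2 = ((1 - 5*(-3))*128)*2 = ((1 + 15)*128)*2 = (16*128)*2 = 2048*2 = 4096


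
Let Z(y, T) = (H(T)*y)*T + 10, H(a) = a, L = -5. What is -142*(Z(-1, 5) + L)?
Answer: 2840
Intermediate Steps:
Z(y, T) = 10 + y*T² (Z(y, T) = (T*y)*T + 10 = y*T² + 10 = 10 + y*T²)
-142*(Z(-1, 5) + L) = -142*((10 - 1*5²) - 5) = -142*((10 - 1*25) - 5) = -142*((10 - 25) - 5) = -142*(-15 - 5) = -142*(-20) = 2840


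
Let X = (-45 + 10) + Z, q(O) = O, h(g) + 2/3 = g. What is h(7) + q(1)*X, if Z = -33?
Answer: -185/3 ≈ -61.667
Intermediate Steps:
h(g) = -⅔ + g
X = -68 (X = (-45 + 10) - 33 = -35 - 33 = -68)
h(7) + q(1)*X = (-⅔ + 7) + 1*(-68) = 19/3 - 68 = -185/3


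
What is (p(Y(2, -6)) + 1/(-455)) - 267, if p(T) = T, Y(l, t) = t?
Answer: -124216/455 ≈ -273.00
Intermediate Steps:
(p(Y(2, -6)) + 1/(-455)) - 267 = (-6 + 1/(-455)) - 267 = (-6 - 1/455) - 267 = -2731/455 - 267 = -124216/455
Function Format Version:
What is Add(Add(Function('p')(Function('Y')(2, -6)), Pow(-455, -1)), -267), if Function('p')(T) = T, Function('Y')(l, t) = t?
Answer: Rational(-124216, 455) ≈ -273.00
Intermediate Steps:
Add(Add(Function('p')(Function('Y')(2, -6)), Pow(-455, -1)), -267) = Add(Add(-6, Pow(-455, -1)), -267) = Add(Add(-6, Rational(-1, 455)), -267) = Add(Rational(-2731, 455), -267) = Rational(-124216, 455)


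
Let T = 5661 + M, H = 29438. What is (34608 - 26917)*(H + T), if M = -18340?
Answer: 128893469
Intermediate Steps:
T = -12679 (T = 5661 - 18340 = -12679)
(34608 - 26917)*(H + T) = (34608 - 26917)*(29438 - 12679) = 7691*16759 = 128893469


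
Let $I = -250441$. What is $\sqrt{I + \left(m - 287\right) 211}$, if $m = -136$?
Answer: $i \sqrt{339694} \approx 582.83 i$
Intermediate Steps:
$\sqrt{I + \left(m - 287\right) 211} = \sqrt{-250441 + \left(-136 - 287\right) 211} = \sqrt{-250441 - 89253} = \sqrt{-339694} = i \sqrt{339694}$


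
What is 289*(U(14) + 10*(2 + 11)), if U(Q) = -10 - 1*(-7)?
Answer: 36703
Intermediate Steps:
U(Q) = -3 (U(Q) = -10 + 7 = -3)
289*(U(14) + 10*(2 + 11)) = 289*(-3 + 10*(2 + 11)) = 289*(-3 + 10*13) = 289*(-3 + 130) = 289*127 = 36703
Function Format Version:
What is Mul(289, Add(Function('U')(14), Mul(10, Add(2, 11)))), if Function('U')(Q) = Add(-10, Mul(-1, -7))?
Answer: 36703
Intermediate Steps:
Function('U')(Q) = -3 (Function('U')(Q) = Add(-10, 7) = -3)
Mul(289, Add(Function('U')(14), Mul(10, Add(2, 11)))) = Mul(289, Add(-3, Mul(10, Add(2, 11)))) = Mul(289, Add(-3, Mul(10, 13))) = Mul(289, Add(-3, 130)) = Mul(289, 127) = 36703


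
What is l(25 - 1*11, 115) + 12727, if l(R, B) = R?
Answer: 12741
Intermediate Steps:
l(25 - 1*11, 115) + 12727 = (25 - 1*11) + 12727 = (25 - 11) + 12727 = 14 + 12727 = 12741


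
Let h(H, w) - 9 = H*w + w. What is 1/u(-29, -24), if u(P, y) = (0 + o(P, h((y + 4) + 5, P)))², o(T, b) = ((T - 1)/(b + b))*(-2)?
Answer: 6889/36 ≈ 191.36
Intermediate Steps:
h(H, w) = 9 + w + H*w (h(H, w) = 9 + (H*w + w) = 9 + (w + H*w) = 9 + w + H*w)
o(T, b) = -(-1 + T)/b (o(T, b) = ((-1 + T)/((2*b)))*(-2) = ((-1 + T)*(1/(2*b)))*(-2) = ((-1 + T)/(2*b))*(-2) = -(-1 + T)/b)
u(P, y) = (1 - P)²/(9 + P + P*(9 + y))² (u(P, y) = (0 + (1 - P)/(9 + P + ((y + 4) + 5)*P))² = (0 + (1 - P)/(9 + P + ((4 + y) + 5)*P))² = (0 + (1 - P)/(9 + P + (9 + y)*P))² = (0 + (1 - P)/(9 + P + P*(9 + y)))² = ((1 - P)/(9 + P + P*(9 + y)))² = (1 - P)²/(9 + P + P*(9 + y))²)
1/u(-29, -24) = 1/((-1 - 29)²/(9 - 29 - 29*(9 - 24))²) = 1/((-30)²/(9 - 29 - 29*(-15))²) = 1/(900/(9 - 29 + 435)²) = 1/(900/415²) = 1/(900*(1/172225)) = 1/(36/6889) = 6889/36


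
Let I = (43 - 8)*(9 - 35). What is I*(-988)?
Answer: 899080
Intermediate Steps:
I = -910 (I = 35*(-26) = -910)
I*(-988) = -910*(-988) = 899080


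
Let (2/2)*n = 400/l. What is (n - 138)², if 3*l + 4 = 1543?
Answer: 4955315236/263169 ≈ 18829.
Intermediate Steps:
l = 513 (l = -4/3 + (⅓)*1543 = -4/3 + 1543/3 = 513)
n = 400/513 ≈ 0.77973
(n - 138)² = (400/513 - 138)² = (-70394/513)² = 4955315236/263169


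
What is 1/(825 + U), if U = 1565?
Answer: 1/2390 ≈ 0.00041841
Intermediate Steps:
1/(825 + U) = 1/(825 + 1565) = 1/2390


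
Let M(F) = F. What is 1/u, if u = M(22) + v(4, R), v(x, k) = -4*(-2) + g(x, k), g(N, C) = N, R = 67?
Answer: 1/34 ≈ 0.029412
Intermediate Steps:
v(x, k) = 8 + x (v(x, k) = -4*(-2) + x = 8 + x)
u = 34 (u = 22 + (8 + 4) = 22 + 12 = 34)
1/u = 1/34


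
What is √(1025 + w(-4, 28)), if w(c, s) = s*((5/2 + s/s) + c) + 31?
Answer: √1042 ≈ 32.280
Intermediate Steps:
w(c, s) = 31 + s*(7/2 + c) (w(c, s) = s*((5*(½) + 1) + c) + 31 = s*((5/2 + 1) + c) + 31 = s*(7/2 + c) + 31 = 31 + s*(7/2 + c))
√(1025 + w(-4, 28)) = √(1025 + (31 + (7/2)*28 - 4*28)) = √(1025 + (31 + 98 - 112)) = √(1025 + 17) = √1042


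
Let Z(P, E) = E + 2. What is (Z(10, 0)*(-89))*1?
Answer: -178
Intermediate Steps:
Z(P, E) = 2 + E
(Z(10, 0)*(-89))*1 = ((2 + 0)*(-89))*1 = (2*(-89))*1 = -178*1 = -178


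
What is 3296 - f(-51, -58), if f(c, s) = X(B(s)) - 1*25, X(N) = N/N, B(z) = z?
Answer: 3320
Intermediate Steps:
X(N) = 1
f(c, s) = -24 (f(c, s) = 1 - 1*25 = 1 - 25 = -24)
3296 - f(-51, -58) = 3296 - 1*(-24) = 3296 + 24 = 3320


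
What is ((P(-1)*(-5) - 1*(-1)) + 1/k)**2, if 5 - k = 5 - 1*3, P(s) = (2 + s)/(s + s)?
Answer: 529/36 ≈ 14.694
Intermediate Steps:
P(s) = (2 + s)/(2*s) (P(s) = (2 + s)/((2*s)) = (2 + s)*(1/(2*s)) = (2 + s)/(2*s))
k = 3 (k = 5 - (5 - 1*3) = 5 - (5 - 3) = 5 - 1*2 = 5 - 2 = 3)
((P(-1)*(-5) - 1*(-1)) + 1/k)**2 = ((((1/2)*(2 - 1)/(-1))*(-5) - 1*(-1)) + 1/3)**2 = ((((1/2)*(-1)*1)*(-5) + 1) + 1/3)**2 = ((-1/2*(-5) + 1) + 1/3)**2 = ((5/2 + 1) + 1/3)**2 = (7/2 + 1/3)**2 = (23/6)**2 = 529/36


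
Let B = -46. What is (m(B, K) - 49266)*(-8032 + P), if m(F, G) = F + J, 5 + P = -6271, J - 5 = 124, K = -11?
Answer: 703710364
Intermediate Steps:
J = 129 (J = 5 + 124 = 129)
P = -6276 (P = -5 - 6271 = -6276)
m(F, G) = 129 + F (m(F, G) = F + 129 = 129 + F)
(m(B, K) - 49266)*(-8032 + P) = ((129 - 46) - 49266)*(-8032 - 6276) = (83 - 49266)*(-14308) = -49183*(-14308) = 703710364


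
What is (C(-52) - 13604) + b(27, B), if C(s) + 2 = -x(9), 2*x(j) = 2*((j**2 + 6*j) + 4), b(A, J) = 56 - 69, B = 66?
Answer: -13758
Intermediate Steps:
b(A, J) = -13
x(j) = 4 + j**2 + 6*j (x(j) = (2*((j**2 + 6*j) + 4))/2 = (2*(4 + j**2 + 6*j))/2 = (8 + 2*j**2 + 12*j)/2 = 4 + j**2 + 6*j)
C(s) = -141 (C(s) = -2 - (4 + 9**2 + 6*9) = -2 - (4 + 81 + 54) = -2 - 1*139 = -2 - 139 = -141)
(C(-52) - 13604) + b(27, B) = (-141 - 13604) - 13 = -13745 - 13 = -13758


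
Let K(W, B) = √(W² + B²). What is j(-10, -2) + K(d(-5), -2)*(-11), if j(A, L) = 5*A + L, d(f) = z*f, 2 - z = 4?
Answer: -52 - 22*√26 ≈ -164.18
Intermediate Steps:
z = -2 (z = 2 - 1*4 = 2 - 4 = -2)
d(f) = -2*f
K(W, B) = √(B² + W²)
j(A, L) = L + 5*A
j(-10, -2) + K(d(-5), -2)*(-11) = (-2 + 5*(-10)) + √((-2)² + (-2*(-5))²)*(-11) = (-2 - 50) + √(4 + 10²)*(-11) = -52 + √(4 + 100)*(-11) = -52 + √104*(-11) = -52 + (2*√26)*(-11) = -52 - 22*√26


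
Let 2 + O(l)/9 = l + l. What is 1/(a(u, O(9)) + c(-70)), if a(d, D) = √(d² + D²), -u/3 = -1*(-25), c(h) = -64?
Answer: 64/22265 + 3*√2929/22265 ≈ 0.010167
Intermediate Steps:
O(l) = -18 + 18*l (O(l) = -18 + 9*(l + l) = -18 + 9*(2*l) = -18 + 18*l)
u = -75 (u = -(-3)*(-25) = -3*25 = -75)
a(d, D) = √(D² + d²)
1/(a(u, O(9)) + c(-70)) = 1/(√((-18 + 18*9)² + (-75)²) - 64) = 1/(√((-18 + 162)² + 5625) - 64) = 1/(√(144² + 5625) - 64) = 1/(√(20736 + 5625) - 64) = 1/(√26361 - 64) = 1/(3*√2929 - 64) = 1/(-64 + 3*√2929)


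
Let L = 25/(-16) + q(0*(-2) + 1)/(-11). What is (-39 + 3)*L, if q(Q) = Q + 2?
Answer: 2907/44 ≈ 66.068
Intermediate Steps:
q(Q) = 2 + Q
L = -323/176 (L = 25/(-16) + (2 + (0*(-2) + 1))/(-11) = 25*(-1/16) + (2 + (0 + 1))*(-1/11) = -25/16 + (2 + 1)*(-1/11) = -25/16 + 3*(-1/11) = -25/16 - 3/11 = -323/176 ≈ -1.8352)
(-39 + 3)*L = (-39 + 3)*(-323/176) = -36*(-323/176) = 2907/44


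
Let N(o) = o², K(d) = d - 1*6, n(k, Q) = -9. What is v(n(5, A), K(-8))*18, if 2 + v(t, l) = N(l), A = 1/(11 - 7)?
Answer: 3492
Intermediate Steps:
A = ¼ (A = 1/4 = ¼ ≈ 0.25000)
K(d) = -6 + d (K(d) = d - 6 = -6 + d)
v(t, l) = -2 + l²
v(n(5, A), K(-8))*18 = (-2 + (-6 - 8)²)*18 = (-2 + (-14)²)*18 = (-2 + 196)*18 = 194*18 = 3492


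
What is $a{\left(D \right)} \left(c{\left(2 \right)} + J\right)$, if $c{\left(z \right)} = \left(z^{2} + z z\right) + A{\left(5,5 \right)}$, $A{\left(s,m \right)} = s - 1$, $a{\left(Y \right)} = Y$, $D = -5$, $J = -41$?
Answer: $145$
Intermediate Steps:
$A{\left(s,m \right)} = -1 + s$
$c{\left(z \right)} = 4 + 2 z^{2}$ ($c{\left(z \right)} = \left(z^{2} + z z\right) + \left(-1 + 5\right) = \left(z^{2} + z^{2}\right) + 4 = 2 z^{2} + 4 = 4 + 2 z^{2}$)
$a{\left(D \right)} \left(c{\left(2 \right)} + J\right) = - 5 \left(\left(4 + 2 \cdot 2^{2}\right) - 41\right) = - 5 \left(\left(4 + 2 \cdot 4\right) - 41\right) = - 5 \left(\left(4 + 8\right) - 41\right) = - 5 \left(12 - 41\right) = \left(-5\right) \left(-29\right) = 145$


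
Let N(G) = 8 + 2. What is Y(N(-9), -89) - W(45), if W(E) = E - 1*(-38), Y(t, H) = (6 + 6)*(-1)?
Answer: -95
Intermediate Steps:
N(G) = 10
Y(t, H) = -12 (Y(t, H) = 12*(-1) = -12)
W(E) = 38 + E (W(E) = E + 38 = 38 + E)
Y(N(-9), -89) - W(45) = -12 - (38 + 45) = -12 - 1*83 = -12 - 83 = -95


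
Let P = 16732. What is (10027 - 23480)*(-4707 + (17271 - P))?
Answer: 56072104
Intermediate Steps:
(10027 - 23480)*(-4707 + (17271 - P)) = (10027 - 23480)*(-4707 + (17271 - 1*16732)) = -13453*(-4707 + (17271 - 16732)) = -13453*(-4707 + 539) = -13453*(-4168) = 56072104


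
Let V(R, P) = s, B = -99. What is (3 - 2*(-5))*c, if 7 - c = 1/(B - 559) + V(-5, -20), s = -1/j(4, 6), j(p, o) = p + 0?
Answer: 124059/1316 ≈ 94.270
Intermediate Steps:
j(p, o) = p
s = -1/4 ≈ -0.25000
V(R, P) = -1/4
c = 9543/1316 (c = 7 - (1/(-99 - 559) - 1/4) = 7 - (1/(-658) - 1/4) = 7 - (-1/658 - 1/4) = 7 - 1*(-331/1316) = 7 + 331/1316 = 9543/1316 ≈ 7.2515)
(3 - 2*(-5))*c = (3 - 2*(-5))*(9543/1316) = (3 + 10)*(9543/1316) = 13*(9543/1316) = 124059/1316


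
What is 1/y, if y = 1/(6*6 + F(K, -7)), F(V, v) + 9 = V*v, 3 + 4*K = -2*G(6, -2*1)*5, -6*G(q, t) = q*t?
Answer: 269/4 ≈ 67.250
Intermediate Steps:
G(q, t) = -q*t/6
K = -23/4 (K = -¾ + (-(-1)*6*(-2*1)/3*5)/4 = -¾ + (-(-1)*6*(-2)/3*5)/4 = -¾ + (-2*2*5)/4 = -¾ + (-4*5)/4 = -¾ + (¼)*(-20) = -¾ - 5 = -23/4 ≈ -5.7500)
F(V, v) = -9 + V*v
y = 4/269 (y = 1/(6*6 + (-9 - 23/4*(-7))) = 1/(36 + (-9 + 161/4)) = 1/(36 + 125/4) = 1/(269/4) = 4/269 ≈ 0.014870)
1/y = 1/(4/269) = 269/4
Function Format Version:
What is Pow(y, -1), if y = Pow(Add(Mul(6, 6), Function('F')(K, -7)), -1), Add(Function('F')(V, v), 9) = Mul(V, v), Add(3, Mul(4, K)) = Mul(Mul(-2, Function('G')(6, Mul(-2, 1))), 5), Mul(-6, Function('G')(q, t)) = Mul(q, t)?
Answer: Rational(269, 4) ≈ 67.250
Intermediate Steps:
Function('G')(q, t) = Mul(Rational(-1, 6), q, t) (Function('G')(q, t) = Mul(Rational(-1, 6), Mul(q, t)) = Mul(Rational(-1, 6), q, t))
K = Rational(-23, 4) (K = Add(Rational(-3, 4), Mul(Rational(1, 4), Mul(Mul(-2, Mul(Rational(-1, 6), 6, Mul(-2, 1))), 5))) = Add(Rational(-3, 4), Mul(Rational(1, 4), Mul(Mul(-2, Mul(Rational(-1, 6), 6, -2)), 5))) = Add(Rational(-3, 4), Mul(Rational(1, 4), Mul(Mul(-2, 2), 5))) = Add(Rational(-3, 4), Mul(Rational(1, 4), Mul(-4, 5))) = Add(Rational(-3, 4), Mul(Rational(1, 4), -20)) = Add(Rational(-3, 4), -5) = Rational(-23, 4) ≈ -5.7500)
Function('F')(V, v) = Add(-9, Mul(V, v))
y = Rational(4, 269) (y = Pow(Add(Mul(6, 6), Add(-9, Mul(Rational(-23, 4), -7))), -1) = Pow(Add(36, Add(-9, Rational(161, 4))), -1) = Pow(Add(36, Rational(125, 4)), -1) = Pow(Rational(269, 4), -1) = Rational(4, 269) ≈ 0.014870)
Pow(y, -1) = Pow(Rational(4, 269), -1) = Rational(269, 4)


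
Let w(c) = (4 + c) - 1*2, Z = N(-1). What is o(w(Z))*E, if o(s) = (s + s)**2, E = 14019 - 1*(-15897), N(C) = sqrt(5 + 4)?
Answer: 2991600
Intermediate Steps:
N(C) = 3 (N(C) = sqrt(9) = 3)
Z = 3
w(c) = 2 + c (w(c) = (4 + c) - 2 = 2 + c)
E = 29916 (E = 14019 + 15897 = 29916)
o(s) = 4*s**2 (o(s) = (2*s)**2 = 4*s**2)
o(w(Z))*E = (4*(2 + 3)**2)*29916 = (4*5**2)*29916 = (4*25)*29916 = 100*29916 = 2991600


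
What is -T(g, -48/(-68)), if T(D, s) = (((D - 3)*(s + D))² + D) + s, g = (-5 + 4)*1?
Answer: -315/289 ≈ -1.0900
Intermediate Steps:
g = -1 (g = -1*1 = -1)
T(D, s) = D + s + (-3 + D)²*(D + s)² (T(D, s) = (((-3 + D)*(D + s))² + D) + s = ((-3 + D)²*(D + s)² + D) + s = (D + (-3 + D)²*(D + s)²) + s = D + s + (-3 + D)²*(D + s)²)
-T(g, -48/(-68)) = -(-1 - 48/(-68) + (-3 - 1)²*(-1 - 48/(-68))²) = -(-1 - 48*(-1/68) + (-4)²*(-1 - 48*(-1/68))²) = -(-1 + 12/17 + 16*(-1 + 12/17)²) = -(-1 + 12/17 + 16*(-5/17)²) = -(-1 + 12/17 + 16*(25/289)) = -(-1 + 12/17 + 400/289) = -1*315/289 = -315/289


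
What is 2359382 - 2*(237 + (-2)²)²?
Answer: 2243220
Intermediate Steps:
2359382 - 2*(237 + (-2)²)² = 2359382 - 2*(237 + 4)² = 2359382 - 2*241² = 2359382 - 2*58081 = 2359382 - 116162 = 2243220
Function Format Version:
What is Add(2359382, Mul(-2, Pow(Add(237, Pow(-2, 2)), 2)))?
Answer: 2243220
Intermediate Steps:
Add(2359382, Mul(-2, Pow(Add(237, Pow(-2, 2)), 2))) = Add(2359382, Mul(-2, Pow(Add(237, 4), 2))) = Add(2359382, Mul(-2, Pow(241, 2))) = Add(2359382, Mul(-2, 58081)) = Add(2359382, -116162) = 2243220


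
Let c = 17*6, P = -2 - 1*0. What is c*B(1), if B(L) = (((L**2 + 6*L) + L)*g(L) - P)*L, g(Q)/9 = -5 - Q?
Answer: -43860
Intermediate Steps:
g(Q) = -45 - 9*Q (g(Q) = 9*(-5 - Q) = -45 - 9*Q)
P = -2 (P = -2 + 0 = -2)
c = 102
B(L) = L*(2 + (-45 - 9*L)*(L**2 + 7*L)) (B(L) = (((L**2 + 6*L) + L)*(-45 - 9*L) - 1*(-2))*L = ((L**2 + 7*L)*(-45 - 9*L) + 2)*L = ((-45 - 9*L)*(L**2 + 7*L) + 2)*L = (2 + (-45 - 9*L)*(L**2 + 7*L))*L = L*(2 + (-45 - 9*L)*(L**2 + 7*L)))
c*B(1) = 102*(1*(2 - 315*1 - 108*1**2 - 9*1**3)) = 102*(1*(2 - 315 - 108*1 - 9*1)) = 102*(1*(2 - 315 - 108 - 9)) = 102*(1*(-430)) = 102*(-430) = -43860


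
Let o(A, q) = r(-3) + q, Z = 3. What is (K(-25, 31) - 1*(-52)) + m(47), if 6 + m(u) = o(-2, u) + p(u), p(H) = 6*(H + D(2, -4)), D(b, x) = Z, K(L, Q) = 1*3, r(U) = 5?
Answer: 401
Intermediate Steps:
K(L, Q) = 3
D(b, x) = 3
o(A, q) = 5 + q
p(H) = 18 + 6*H (p(H) = 6*(H + 3) = 6*(3 + H) = 18 + 6*H)
m(u) = 17 + 7*u (m(u) = -6 + ((5 + u) + (18 + 6*u)) = -6 + (23 + 7*u) = 17 + 7*u)
(K(-25, 31) - 1*(-52)) + m(47) = (3 - 1*(-52)) + (17 + 7*47) = (3 + 52) + (17 + 329) = 55 + 346 = 401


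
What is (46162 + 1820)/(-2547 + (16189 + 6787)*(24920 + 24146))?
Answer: 47982/1127337869 ≈ 4.2562e-5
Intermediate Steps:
(46162 + 1820)/(-2547 + (16189 + 6787)*(24920 + 24146)) = 47982/(-2547 + 22976*49066) = 47982/(-2547 + 1127340416) = 47982/1127337869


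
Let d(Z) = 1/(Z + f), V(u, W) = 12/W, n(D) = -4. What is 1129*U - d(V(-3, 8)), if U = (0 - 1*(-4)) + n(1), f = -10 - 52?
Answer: 2/121 ≈ 0.016529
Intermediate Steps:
f = -62
U = 0 (U = (0 - 1*(-4)) - 4 = (0 + 4) - 4 = 4 - 4 = 0)
d(Z) = 1/(-62 + Z) (d(Z) = 1/(Z - 62) = 1/(-62 + Z))
1129*U - d(V(-3, 8)) = 1129*0 - 1/(-62 + 12/8) = 0 - 1/(-62 + 12*(⅛)) = 0 - 1/(-62 + 3/2) = 0 - 1/(-121/2) = 0 - 1*(-2/121) = 0 + 2/121 = 2/121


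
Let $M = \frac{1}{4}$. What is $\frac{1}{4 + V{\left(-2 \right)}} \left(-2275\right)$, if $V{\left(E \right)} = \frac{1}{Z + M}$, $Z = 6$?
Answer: $- \frac{4375}{8} \approx -546.88$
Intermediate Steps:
$M = \frac{1}{4} \approx 0.25$
$V{\left(E \right)} = \frac{4}{25}$ ($V{\left(E \right)} = \frac{1}{6 + \frac{1}{4}} = \frac{1}{\frac{25}{4}} = \frac{4}{25}$)
$\frac{1}{4 + V{\left(-2 \right)}} \left(-2275\right) = \frac{1}{4 + \frac{4}{25}} \left(-2275\right) = \frac{1}{\frac{104}{25}} \left(-2275\right) = \frac{25}{104} \left(-2275\right) = - \frac{4375}{8}$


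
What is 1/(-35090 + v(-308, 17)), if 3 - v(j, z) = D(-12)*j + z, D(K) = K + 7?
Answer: -1/36644 ≈ -2.7290e-5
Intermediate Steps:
D(K) = 7 + K
v(j, z) = 3 - z + 5*j (v(j, z) = 3 - ((7 - 12)*j + z) = 3 - (-5*j + z) = 3 - (z - 5*j) = 3 + (-z + 5*j) = 3 - z + 5*j)
1/(-35090 + v(-308, 17)) = 1/(-35090 + (3 - 1*17 + 5*(-308))) = 1/(-35090 + (3 - 17 - 1540)) = 1/(-35090 - 1554) = 1/(-36644) = -1/36644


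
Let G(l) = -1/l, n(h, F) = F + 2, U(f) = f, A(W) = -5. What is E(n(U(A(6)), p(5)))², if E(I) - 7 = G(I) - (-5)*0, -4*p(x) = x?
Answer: 289/9 ≈ 32.111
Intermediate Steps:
p(x) = -x/4
n(h, F) = 2 + F
E(I) = 7 - 1/I (E(I) = 7 + (-1/I - (-5)*0) = 7 + (-1/I - 1*0) = 7 + (-1/I + 0) = 7 - 1/I)
E(n(U(A(6)), p(5)))² = (7 - 1/(2 - ¼*5))² = (7 - 1/(2 - 5/4))² = (7 - 1/¾)² = (7 - 1*4/3)² = (7 - 4/3)² = (17/3)² = 289/9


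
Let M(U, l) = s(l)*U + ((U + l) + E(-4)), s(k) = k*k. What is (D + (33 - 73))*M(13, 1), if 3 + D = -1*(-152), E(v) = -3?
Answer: 2616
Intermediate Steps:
s(k) = k²
D = 149 (D = -3 - 1*(-152) = -3 + 152 = 149)
M(U, l) = -3 + U + l + U*l² (M(U, l) = l²*U + ((U + l) - 3) = U*l² + (-3 + U + l) = -3 + U + l + U*l²)
(D + (33 - 73))*M(13, 1) = (149 + (33 - 73))*(-3 + 13 + 1 + 13*1²) = (149 - 40)*(-3 + 13 + 1 + 13*1) = 109*(-3 + 13 + 1 + 13) = 109*24 = 2616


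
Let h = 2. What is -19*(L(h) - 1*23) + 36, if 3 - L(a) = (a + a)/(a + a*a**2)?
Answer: 2118/5 ≈ 423.60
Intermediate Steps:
L(a) = 3 - 2*a/(a + a**3) (L(a) = 3 - (a + a)/(a + a*a**2) = 3 - 2*a/(a + a**3))
-19*(L(h) - 1*23) + 36 = -19*((1 + 3*2**2)/(1 + 2**2) - 1*23) + 36 = -19*((1 + 3*4)/(1 + 4) - 23) + 36 = -19*((1 + 12)/5 - 23) + 36 = -19*((1/5)*13 - 23) + 36 = -19*(13/5 - 23) + 36 = -19*(-102/5) + 36 = 1938/5 + 36 = 2118/5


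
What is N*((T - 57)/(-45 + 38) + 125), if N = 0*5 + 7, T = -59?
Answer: 991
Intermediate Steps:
N = 7 (N = 0 + 7 = 7)
N*((T - 57)/(-45 + 38) + 125) = 7*((-59 - 57)/(-45 + 38) + 125) = 7*(-116/(-7) + 125) = 7*(-116*(-⅐) + 125) = 7*(116/7 + 125) = 7*(991/7) = 991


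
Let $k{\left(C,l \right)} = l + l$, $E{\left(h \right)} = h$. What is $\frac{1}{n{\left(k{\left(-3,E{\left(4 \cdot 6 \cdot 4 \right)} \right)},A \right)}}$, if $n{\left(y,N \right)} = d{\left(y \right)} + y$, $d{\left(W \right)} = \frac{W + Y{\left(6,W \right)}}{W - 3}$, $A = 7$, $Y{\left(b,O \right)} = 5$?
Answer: $\frac{189}{36485} \approx 0.0051802$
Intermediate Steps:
$k{\left(C,l \right)} = 2 l$
$d{\left(W \right)} = \frac{5 + W}{-3 + W}$ ($d{\left(W \right)} = \frac{W + 5}{W - 3} = \frac{5 + W}{-3 + W}$)
$n{\left(y,N \right)} = y + \frac{5 + y}{-3 + y}$ ($n{\left(y,N \right)} = \frac{5 + y}{-3 + y} + y = y + \frac{5 + y}{-3 + y}$)
$\frac{1}{n{\left(k{\left(-3,E{\left(4 \cdot 6 \cdot 4 \right)} \right)},A \right)}} = \frac{1}{\frac{1}{-3 + 2 \cdot 4 \cdot 6 \cdot 4} \left(5 + 2 \cdot 4 \cdot 6 \cdot 4 + 2 \cdot 4 \cdot 6 \cdot 4 \left(-3 + 2 \cdot 4 \cdot 6 \cdot 4\right)\right)} = \frac{1}{\frac{1}{-3 + 2 \cdot 24 \cdot 4} \left(5 + 2 \cdot 24 \cdot 4 + 2 \cdot 24 \cdot 4 \left(-3 + 2 \cdot 24 \cdot 4\right)\right)} = \frac{1}{\frac{1}{-3 + 2 \cdot 96} \left(5 + 2 \cdot 96 + 2 \cdot 96 \left(-3 + 2 \cdot 96\right)\right)} = \frac{1}{\frac{1}{-3 + 192} \left(5 + 192 + 192 \left(-3 + 192\right)\right)} = \frac{1}{\frac{1}{189} \left(5 + 192 + 192 \cdot 189\right)} = \frac{1}{\frac{1}{189} \left(5 + 192 + 36288\right)} = \frac{1}{\frac{1}{189} \cdot 36485} = \frac{1}{\frac{36485}{189}} = \frac{189}{36485}$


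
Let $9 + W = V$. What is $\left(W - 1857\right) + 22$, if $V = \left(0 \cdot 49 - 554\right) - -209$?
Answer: $-2189$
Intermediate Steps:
$V = -345$ ($V = \left(0 - 554\right) + 209 = -554 + 209 = -345$)
$W = -354$ ($W = -9 - 345 = -354$)
$\left(W - 1857\right) + 22 = \left(-354 - 1857\right) + 22 = -2211 + 22 = -2189$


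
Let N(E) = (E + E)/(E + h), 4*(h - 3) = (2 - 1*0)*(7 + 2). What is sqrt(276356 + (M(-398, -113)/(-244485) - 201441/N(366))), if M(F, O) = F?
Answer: sqrt(68630970465576818070)/19884780 ≈ 416.62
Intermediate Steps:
h = 15/2 (h = 3 + ((2 - 1*0)*(7 + 2))/4 = 3 + ((2 + 0)*9)/4 = 3 + (2*9)/4 = 3 + (1/4)*18 = 3 + 9/2 = 15/2 ≈ 7.5000)
N(E) = 2*E/(15/2 + E) (N(E) = (E + E)/(E + 15/2) = (2*E)/(15/2 + E) = 2*E/(15/2 + E))
sqrt(276356 + (M(-398, -113)/(-244485) - 201441/N(366))) = sqrt(276356 + (-398/(-244485) - 201441/(4*366/(15 + 2*366)))) = sqrt(276356 + (-398*(-1/244485) - 201441/(4*366/(15 + 732)))) = sqrt(276356 + (398/244485 - 201441/(4*366/747))) = sqrt(276356 + (398/244485 - 201441/(4*366*(1/747)))) = sqrt(276356 + (398/244485 - 201441/488/249)) = sqrt(276356 + (398/244485 - 201441*249/488)) = sqrt(276356 + (398/244485 - 50158809/488)) = sqrt(276356 - 12263076224141/119308680) = sqrt(20708593345939/119308680) = sqrt(68630970465576818070)/19884780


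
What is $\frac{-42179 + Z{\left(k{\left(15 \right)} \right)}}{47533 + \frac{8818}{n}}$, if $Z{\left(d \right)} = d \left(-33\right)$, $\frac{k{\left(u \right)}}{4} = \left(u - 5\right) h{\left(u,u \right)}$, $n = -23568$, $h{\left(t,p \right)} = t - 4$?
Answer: $- \frac{668141016}{560124463} \approx -1.1928$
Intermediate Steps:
$h{\left(t,p \right)} = -4 + t$
$k{\left(u \right)} = 4 \left(-5 + u\right) \left(-4 + u\right)$ ($k{\left(u \right)} = 4 \left(u - 5\right) \left(-4 + u\right) = 4 \left(-5 + u\right) \left(-4 + u\right)$)
$Z{\left(d \right)} = - 33 d$
$\frac{-42179 + Z{\left(k{\left(15 \right)} \right)}}{47533 + \frac{8818}{n}} = \frac{-42179 - 33 \cdot 4 \left(-5 + 15\right) \left(-4 + 15\right)}{47533 + \frac{8818}{-23568}} = \frac{-42179 - 33 \cdot 4 \cdot 10 \cdot 11}{47533 + 8818 \left(- \frac{1}{23568}\right)} = \frac{-42179 - 14520}{47533 - \frac{4409}{11784}} = \frac{-42179 - 14520}{\frac{560124463}{11784}} = \left(-56699\right) \frac{11784}{560124463} = - \frac{668141016}{560124463}$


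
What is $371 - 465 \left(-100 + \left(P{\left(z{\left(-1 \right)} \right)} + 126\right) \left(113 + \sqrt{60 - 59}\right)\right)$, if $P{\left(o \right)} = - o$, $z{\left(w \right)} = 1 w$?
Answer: $-6685399$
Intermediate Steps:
$z{\left(w \right)} = w$
$371 - 465 \left(-100 + \left(P{\left(z{\left(-1 \right)} \right)} + 126\right) \left(113 + \sqrt{60 - 59}\right)\right) = 371 - 465 \left(-100 + \left(\left(-1\right) \left(-1\right) + 126\right) \left(113 + \sqrt{60 - 59}\right)\right) = 371 - 465 \left(-100 + \left(1 + 126\right) \left(113 + \sqrt{1}\right)\right) = 371 - 465 \left(-100 + 127 \left(113 + 1\right)\right) = 371 - 465 \left(-100 + 127 \cdot 114\right) = 371 - 465 \left(-100 + 14478\right) = 371 - 6685770 = -6685399$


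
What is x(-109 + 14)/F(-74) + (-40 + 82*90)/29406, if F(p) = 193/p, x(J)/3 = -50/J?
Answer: -19182770/53915901 ≈ -0.35579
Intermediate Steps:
x(J) = -150/J (x(J) = 3*(-50/J) = -150/J)
x(-109 + 14)/F(-74) + (-40 + 82*90)/29406 = (-150/(-109 + 14))/((193/(-74))) + (-40 + 82*90)/29406 = (-150/(-95))/((193*(-1/74))) + (-40 + 7380)*(1/29406) = (-150*(-1/95))/(-193/74) + 7340*(1/29406) = (30/19)*(-74/193) + 3670/14703 = -2220/3667 + 3670/14703 = -19182770/53915901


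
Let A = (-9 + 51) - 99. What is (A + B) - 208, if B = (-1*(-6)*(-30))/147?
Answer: -13045/49 ≈ -266.22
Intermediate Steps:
A = -57 (A = 42 - 99 = -57)
B = -60/49 (B = (6*(-30))*(1/147) = -180*1/147 = -60/49 ≈ -1.2245)
(A + B) - 208 = (-57 - 60/49) - 208 = -2853/49 - 208 = -13045/49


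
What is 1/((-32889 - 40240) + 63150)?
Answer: -1/9979 ≈ -0.00010021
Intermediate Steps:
1/((-32889 - 40240) + 63150) = 1/(-73129 + 63150) = 1/(-9979) = -1/9979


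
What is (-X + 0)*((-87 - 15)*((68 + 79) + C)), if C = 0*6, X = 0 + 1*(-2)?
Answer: -29988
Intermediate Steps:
X = -2 (X = 0 - 2 = -2)
C = 0
(-X + 0)*((-87 - 15)*((68 + 79) + C)) = (-1*(-2) + 0)*((-87 - 15)*((68 + 79) + 0)) = (2 + 0)*(-102*(147 + 0)) = 2*(-102*147) = 2*(-14994) = -29988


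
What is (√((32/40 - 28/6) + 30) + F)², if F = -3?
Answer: 527/15 - 28*√30/5 ≈ 4.4609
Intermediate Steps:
(√((32/40 - 28/6) + 30) + F)² = (√((32/40 - 28/6) + 30) - 3)² = (√((32*(1/40) - 28*⅙) + 30) - 3)² = (√((⅘ - 14/3) + 30) - 3)² = (√(-58/15 + 30) - 3)² = (√(392/15) - 3)² = (14*√30/15 - 3)² = (-3 + 14*√30/15)²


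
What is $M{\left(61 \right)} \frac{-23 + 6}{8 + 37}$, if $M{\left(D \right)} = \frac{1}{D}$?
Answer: $- \frac{17}{2745} \approx -0.0061931$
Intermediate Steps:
$M{\left(61 \right)} \frac{-23 + 6}{8 + 37} = \frac{\left(-23 + 6\right) \frac{1}{8 + 37}}{61} = \frac{\left(-17\right) \frac{1}{45}}{61} = \frac{1}{61} \left(- \frac{17}{45}\right) = - \frac{17}{2745}$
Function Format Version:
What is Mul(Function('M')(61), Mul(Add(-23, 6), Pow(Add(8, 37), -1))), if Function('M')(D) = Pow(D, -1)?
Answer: Rational(-17, 2745) ≈ -0.0061931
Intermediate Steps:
Mul(Function('M')(61), Mul(Add(-23, 6), Pow(Add(8, 37), -1))) = Mul(Pow(61, -1), Mul(Add(-23, 6), Pow(Add(8, 37), -1))) = Mul(Rational(1, 61), Mul(-17, Pow(45, -1))) = Mul(Rational(1, 61), Mul(-17, Rational(1, 45))) = Mul(Rational(1, 61), Rational(-17, 45)) = Rational(-17, 2745)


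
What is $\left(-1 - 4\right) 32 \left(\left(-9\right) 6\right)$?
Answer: $8640$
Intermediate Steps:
$\left(-1 - 4\right) 32 \left(\left(-9\right) 6\right) = \left(-1 - 4\right) 32 \left(-54\right) = \left(-5\right) 32 \left(-54\right) = \left(-160\right) \left(-54\right) = 8640$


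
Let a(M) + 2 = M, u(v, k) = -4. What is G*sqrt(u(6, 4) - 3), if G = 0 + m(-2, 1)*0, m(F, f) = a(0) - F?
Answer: 0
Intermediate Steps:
a(M) = -2 + M
m(F, f) = -2 - F (m(F, f) = (-2 + 0) - F = -2 - F)
G = 0 (G = 0 + (-2 - 1*(-2))*0 = 0 + (-2 + 2)*0 = 0 + 0*0 = 0 + 0 = 0)
G*sqrt(u(6, 4) - 3) = 0*sqrt(-4 - 3) = 0*sqrt(-7) = 0*(I*sqrt(7)) = 0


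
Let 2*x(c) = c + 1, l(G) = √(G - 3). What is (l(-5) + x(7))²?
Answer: 8 + 16*I*√2 ≈ 8.0 + 22.627*I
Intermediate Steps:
l(G) = √(-3 + G)
x(c) = ½ + c/2 (x(c) = (c + 1)/2 = (1 + c)/2 = ½ + c/2)
(l(-5) + x(7))² = (√(-3 - 5) + (½ + (½)*7))² = (√(-8) + (½ + 7/2))² = (2*I*√2 + 4)² = (4 + 2*I*√2)²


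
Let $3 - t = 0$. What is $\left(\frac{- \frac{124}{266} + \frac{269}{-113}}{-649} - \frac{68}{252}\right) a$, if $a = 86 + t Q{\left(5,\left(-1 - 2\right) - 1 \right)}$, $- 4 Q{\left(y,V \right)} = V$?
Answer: $- \frac{296278508}{12540627} \approx -23.625$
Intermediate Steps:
$Q{\left(y,V \right)} = - \frac{V}{4}$
$t = 3$ ($t = 3 - 0 = 3 + 0 = 3$)
$a = 89$ ($a = 86 + 3 \left(- \frac{\left(-1 - 2\right) - 1}{4}\right) = 86 + 3 \left(- \frac{-3 - 1}{4}\right) = 86 + 3 \left(\left(- \frac{1}{4}\right) \left(-4\right)\right) = 86 + 3 \cdot 1 = 86 + 3 = 89$)
$\left(\frac{- \frac{124}{266} + \frac{269}{-113}}{-649} - \frac{68}{252}\right) a = \left(\frac{- \frac{124}{266} + \frac{269}{-113}}{-649} - \frac{68}{252}\right) 89 = \left(\left(\left(-124\right) \frac{1}{266} + 269 \left(- \frac{1}{113}\right)\right) \left(- \frac{1}{649}\right) - \frac{17}{63}\right) 89 = \left(\left(- \frac{62}{133} - \frac{269}{113}\right) \left(- \frac{1}{649}\right) - \frac{17}{63}\right) 89 = \left(\left(- \frac{42783}{15029}\right) \left(- \frac{1}{649}\right) - \frac{17}{63}\right) 89 = \left(\frac{42783}{9753821} - \frac{17}{63}\right) 89 = \left(- \frac{3328972}{12540627}\right) 89 = - \frac{296278508}{12540627}$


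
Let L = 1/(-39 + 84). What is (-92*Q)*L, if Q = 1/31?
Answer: -92/1395 ≈ -0.065950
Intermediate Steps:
Q = 1/31 ≈ 0.032258
L = 1/45 ≈ 0.022222
(-92*Q)*L = -92*1/31*(1/45) = -92/31*1/45 = -92/1395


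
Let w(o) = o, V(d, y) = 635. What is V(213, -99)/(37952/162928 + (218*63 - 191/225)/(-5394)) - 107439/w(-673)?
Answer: -2210227859751267/19238562871081 ≈ -114.89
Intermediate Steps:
V(213, -99)/(37952/162928 + (218*63 - 191/225)/(-5394)) - 107439/w(-673) = 635/(37952/162928 + (218*63 - 191/225)/(-5394)) - 107439/(-673) = 635/(37952*(1/162928) + (13734 - 191*1/225)*(-1/5394)) - 107439*(-1/673) = 635/(2372/10183 + (13734 - 191/225)*(-1/5394)) + 107439/673 = 635/(2372/10183 + (3089959/225)*(-1/5394)) + 107439/673 = 635/(2372/10183 - 3089959/1213650) + 107439/673 = 635/(-28586274697/12358597950) + 107439/673 = 635*(-12358597950/28586274697) + 107439/673 = -7847709698250/28586274697 + 107439/673 = -2210227859751267/19238562871081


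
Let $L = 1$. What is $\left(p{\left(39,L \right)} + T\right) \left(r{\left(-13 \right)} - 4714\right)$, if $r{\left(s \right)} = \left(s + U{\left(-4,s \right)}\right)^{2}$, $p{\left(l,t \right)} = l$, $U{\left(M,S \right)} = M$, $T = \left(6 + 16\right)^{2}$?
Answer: $-2314275$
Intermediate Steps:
$T = 484$ ($T = 22^{2} = 484$)
$r{\left(s \right)} = \left(-4 + s\right)^{2}$ ($r{\left(s \right)} = \left(s - 4\right)^{2} = \left(-4 + s\right)^{2}$)
$\left(p{\left(39,L \right)} + T\right) \left(r{\left(-13 \right)} - 4714\right) = \left(39 + 484\right) \left(\left(-4 - 13\right)^{2} - 4714\right) = 523 \left(\left(-17\right)^{2} - 4714\right) = 523 \left(289 - 4714\right) = 523 \left(-4425\right) = -2314275$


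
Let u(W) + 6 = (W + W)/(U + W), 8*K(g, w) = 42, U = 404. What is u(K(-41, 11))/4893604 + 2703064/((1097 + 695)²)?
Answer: 96668545070473/114843255267328 ≈ 0.84174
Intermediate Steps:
K(g, w) = 21/4 (K(g, w) = (⅛)*42 = 21/4)
u(W) = -6 + 2*W/(404 + W) (u(W) = -6 + (W + W)/(404 + W) = -6 + (2*W)/(404 + W) = -6 + 2*W/(404 + W))
u(K(-41, 11))/4893604 + 2703064/((1097 + 695)²) = (4*(-606 - 1*21/4)/(404 + 21/4))/4893604 + 2703064/((1097 + 695)²) = (4*(-606 - 21/4)/(1637/4))*(1/4893604) + 2703064/(1792²) = (4*(4/1637)*(-2445/4))*(1/4893604) + 2703064/3211264 = -9780/1637*1/4893604 + 2703064*(1/3211264) = -2445/2002707437 + 48269/57344 = 96668545070473/114843255267328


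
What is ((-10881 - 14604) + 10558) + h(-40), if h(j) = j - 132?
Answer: -15099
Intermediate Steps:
h(j) = -132 + j
((-10881 - 14604) + 10558) + h(-40) = ((-10881 - 14604) + 10558) + (-132 - 40) = (-25485 + 10558) - 172 = -14927 - 172 = -15099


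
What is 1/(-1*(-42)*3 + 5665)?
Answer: 1/5791 ≈ 0.00017268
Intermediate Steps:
1/(-1*(-42)*3 + 5665) = 1/(42*3 + 5665) = 1/(126 + 5665) = 1/5791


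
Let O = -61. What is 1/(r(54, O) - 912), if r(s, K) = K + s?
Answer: -1/919 ≈ -0.0010881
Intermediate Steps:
1/(r(54, O) - 912) = 1/((-61 + 54) - 912) = 1/(-7 - 912) = 1/(-919) = -1/919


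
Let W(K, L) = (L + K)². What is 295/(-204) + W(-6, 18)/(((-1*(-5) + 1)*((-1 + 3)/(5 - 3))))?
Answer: 4601/204 ≈ 22.554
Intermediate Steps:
W(K, L) = (K + L)²
295/(-204) + W(-6, 18)/(((-1*(-5) + 1)*((-1 + 3)/(5 - 3)))) = 295/(-204) + (-6 + 18)²/(((-1*(-5) + 1)*((-1 + 3)/(5 - 3)))) = 295*(-1/204) + 12²/(((5 + 1)*(2/2))) = -295/204 + 144/((6*(2*(½)))) = -295/204 + 144/((6*1)) = -295/204 + 144/6 = -295/204 + 144*(⅙) = -295/204 + 24 = 4601/204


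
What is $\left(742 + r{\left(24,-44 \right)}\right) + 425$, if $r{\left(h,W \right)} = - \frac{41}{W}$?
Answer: $\frac{51389}{44} \approx 1167.9$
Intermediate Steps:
$\left(742 + r{\left(24,-44 \right)}\right) + 425 = \left(742 - \frac{41}{-44}\right) + 425 = \left(742 - - \frac{41}{44}\right) + 425 = \left(742 + \frac{41}{44}\right) + 425 = \frac{32689}{44} + 425 = \frac{51389}{44}$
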